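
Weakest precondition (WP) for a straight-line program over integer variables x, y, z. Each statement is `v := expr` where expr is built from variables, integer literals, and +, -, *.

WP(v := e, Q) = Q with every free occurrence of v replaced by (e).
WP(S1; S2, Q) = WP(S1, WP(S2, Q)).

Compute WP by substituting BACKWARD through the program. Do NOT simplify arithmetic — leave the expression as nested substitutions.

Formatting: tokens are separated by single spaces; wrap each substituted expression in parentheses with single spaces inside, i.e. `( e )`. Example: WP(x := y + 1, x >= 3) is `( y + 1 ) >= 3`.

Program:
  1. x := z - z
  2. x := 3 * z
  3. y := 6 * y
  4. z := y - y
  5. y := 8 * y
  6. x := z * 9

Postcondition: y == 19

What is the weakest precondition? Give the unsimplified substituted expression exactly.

Answer: ( 8 * ( 6 * y ) ) == 19

Derivation:
post: y == 19
stmt 6: x := z * 9  -- replace 0 occurrence(s) of x with (z * 9)
  => y == 19
stmt 5: y := 8 * y  -- replace 1 occurrence(s) of y with (8 * y)
  => ( 8 * y ) == 19
stmt 4: z := y - y  -- replace 0 occurrence(s) of z with (y - y)
  => ( 8 * y ) == 19
stmt 3: y := 6 * y  -- replace 1 occurrence(s) of y with (6 * y)
  => ( 8 * ( 6 * y ) ) == 19
stmt 2: x := 3 * z  -- replace 0 occurrence(s) of x with (3 * z)
  => ( 8 * ( 6 * y ) ) == 19
stmt 1: x := z - z  -- replace 0 occurrence(s) of x with (z - z)
  => ( 8 * ( 6 * y ) ) == 19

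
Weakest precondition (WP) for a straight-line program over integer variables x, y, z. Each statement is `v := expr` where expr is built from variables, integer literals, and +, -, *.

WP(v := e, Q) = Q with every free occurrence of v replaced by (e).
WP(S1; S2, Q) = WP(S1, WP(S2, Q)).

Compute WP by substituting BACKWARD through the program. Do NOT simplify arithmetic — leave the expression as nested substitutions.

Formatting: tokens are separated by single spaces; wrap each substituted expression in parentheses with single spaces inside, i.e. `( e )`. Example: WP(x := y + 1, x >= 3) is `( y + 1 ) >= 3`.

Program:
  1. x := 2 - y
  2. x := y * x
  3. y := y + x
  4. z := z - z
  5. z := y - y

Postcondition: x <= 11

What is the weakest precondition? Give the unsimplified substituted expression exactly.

post: x <= 11
stmt 5: z := y - y  -- replace 0 occurrence(s) of z with (y - y)
  => x <= 11
stmt 4: z := z - z  -- replace 0 occurrence(s) of z with (z - z)
  => x <= 11
stmt 3: y := y + x  -- replace 0 occurrence(s) of y with (y + x)
  => x <= 11
stmt 2: x := y * x  -- replace 1 occurrence(s) of x with (y * x)
  => ( y * x ) <= 11
stmt 1: x := 2 - y  -- replace 1 occurrence(s) of x with (2 - y)
  => ( y * ( 2 - y ) ) <= 11

Answer: ( y * ( 2 - y ) ) <= 11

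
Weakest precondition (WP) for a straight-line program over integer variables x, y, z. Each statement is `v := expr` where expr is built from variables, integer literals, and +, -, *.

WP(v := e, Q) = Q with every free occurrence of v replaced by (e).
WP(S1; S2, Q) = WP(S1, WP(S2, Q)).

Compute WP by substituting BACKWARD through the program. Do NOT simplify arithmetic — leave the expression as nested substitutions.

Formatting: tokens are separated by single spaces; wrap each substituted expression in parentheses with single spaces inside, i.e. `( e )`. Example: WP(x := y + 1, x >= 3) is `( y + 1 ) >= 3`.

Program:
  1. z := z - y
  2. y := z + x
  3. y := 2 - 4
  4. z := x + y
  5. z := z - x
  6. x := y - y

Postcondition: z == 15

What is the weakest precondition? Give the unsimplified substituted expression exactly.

post: z == 15
stmt 6: x := y - y  -- replace 0 occurrence(s) of x with (y - y)
  => z == 15
stmt 5: z := z - x  -- replace 1 occurrence(s) of z with (z - x)
  => ( z - x ) == 15
stmt 4: z := x + y  -- replace 1 occurrence(s) of z with (x + y)
  => ( ( x + y ) - x ) == 15
stmt 3: y := 2 - 4  -- replace 1 occurrence(s) of y with (2 - 4)
  => ( ( x + ( 2 - 4 ) ) - x ) == 15
stmt 2: y := z + x  -- replace 0 occurrence(s) of y with (z + x)
  => ( ( x + ( 2 - 4 ) ) - x ) == 15
stmt 1: z := z - y  -- replace 0 occurrence(s) of z with (z - y)
  => ( ( x + ( 2 - 4 ) ) - x ) == 15

Answer: ( ( x + ( 2 - 4 ) ) - x ) == 15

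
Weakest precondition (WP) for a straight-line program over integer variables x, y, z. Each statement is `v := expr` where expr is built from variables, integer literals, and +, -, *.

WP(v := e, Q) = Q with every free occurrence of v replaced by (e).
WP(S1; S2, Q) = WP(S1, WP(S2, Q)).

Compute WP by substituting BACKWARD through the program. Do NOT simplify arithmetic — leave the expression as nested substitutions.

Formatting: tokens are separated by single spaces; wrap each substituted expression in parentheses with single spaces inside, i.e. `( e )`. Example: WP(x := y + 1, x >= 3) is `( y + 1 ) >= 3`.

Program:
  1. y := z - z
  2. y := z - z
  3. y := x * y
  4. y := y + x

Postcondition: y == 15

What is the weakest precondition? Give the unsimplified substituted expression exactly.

Answer: ( ( x * ( z - z ) ) + x ) == 15

Derivation:
post: y == 15
stmt 4: y := y + x  -- replace 1 occurrence(s) of y with (y + x)
  => ( y + x ) == 15
stmt 3: y := x * y  -- replace 1 occurrence(s) of y with (x * y)
  => ( ( x * y ) + x ) == 15
stmt 2: y := z - z  -- replace 1 occurrence(s) of y with (z - z)
  => ( ( x * ( z - z ) ) + x ) == 15
stmt 1: y := z - z  -- replace 0 occurrence(s) of y with (z - z)
  => ( ( x * ( z - z ) ) + x ) == 15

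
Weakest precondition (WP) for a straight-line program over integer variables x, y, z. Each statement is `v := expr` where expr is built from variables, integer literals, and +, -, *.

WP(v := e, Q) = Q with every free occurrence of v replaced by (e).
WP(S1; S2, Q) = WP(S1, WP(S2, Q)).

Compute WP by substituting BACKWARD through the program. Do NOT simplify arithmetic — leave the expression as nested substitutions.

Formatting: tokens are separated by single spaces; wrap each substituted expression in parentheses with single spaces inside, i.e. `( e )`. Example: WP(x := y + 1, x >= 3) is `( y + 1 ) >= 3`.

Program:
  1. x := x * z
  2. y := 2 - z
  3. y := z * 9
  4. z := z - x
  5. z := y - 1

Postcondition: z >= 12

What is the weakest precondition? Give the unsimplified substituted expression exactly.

post: z >= 12
stmt 5: z := y - 1  -- replace 1 occurrence(s) of z with (y - 1)
  => ( y - 1 ) >= 12
stmt 4: z := z - x  -- replace 0 occurrence(s) of z with (z - x)
  => ( y - 1 ) >= 12
stmt 3: y := z * 9  -- replace 1 occurrence(s) of y with (z * 9)
  => ( ( z * 9 ) - 1 ) >= 12
stmt 2: y := 2 - z  -- replace 0 occurrence(s) of y with (2 - z)
  => ( ( z * 9 ) - 1 ) >= 12
stmt 1: x := x * z  -- replace 0 occurrence(s) of x with (x * z)
  => ( ( z * 9 ) - 1 ) >= 12

Answer: ( ( z * 9 ) - 1 ) >= 12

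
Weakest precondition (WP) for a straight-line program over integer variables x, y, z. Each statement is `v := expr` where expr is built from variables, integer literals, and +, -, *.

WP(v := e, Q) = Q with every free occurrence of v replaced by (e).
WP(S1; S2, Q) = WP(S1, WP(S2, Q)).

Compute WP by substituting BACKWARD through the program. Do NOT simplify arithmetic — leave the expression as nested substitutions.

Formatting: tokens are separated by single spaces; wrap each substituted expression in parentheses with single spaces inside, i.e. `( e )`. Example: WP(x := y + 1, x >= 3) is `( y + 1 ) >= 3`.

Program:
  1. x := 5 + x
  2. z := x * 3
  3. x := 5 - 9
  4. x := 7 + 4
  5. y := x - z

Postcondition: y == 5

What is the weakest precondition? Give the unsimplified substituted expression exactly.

Answer: ( ( 7 + 4 ) - ( ( 5 + x ) * 3 ) ) == 5

Derivation:
post: y == 5
stmt 5: y := x - z  -- replace 1 occurrence(s) of y with (x - z)
  => ( x - z ) == 5
stmt 4: x := 7 + 4  -- replace 1 occurrence(s) of x with (7 + 4)
  => ( ( 7 + 4 ) - z ) == 5
stmt 3: x := 5 - 9  -- replace 0 occurrence(s) of x with (5 - 9)
  => ( ( 7 + 4 ) - z ) == 5
stmt 2: z := x * 3  -- replace 1 occurrence(s) of z with (x * 3)
  => ( ( 7 + 4 ) - ( x * 3 ) ) == 5
stmt 1: x := 5 + x  -- replace 1 occurrence(s) of x with (5 + x)
  => ( ( 7 + 4 ) - ( ( 5 + x ) * 3 ) ) == 5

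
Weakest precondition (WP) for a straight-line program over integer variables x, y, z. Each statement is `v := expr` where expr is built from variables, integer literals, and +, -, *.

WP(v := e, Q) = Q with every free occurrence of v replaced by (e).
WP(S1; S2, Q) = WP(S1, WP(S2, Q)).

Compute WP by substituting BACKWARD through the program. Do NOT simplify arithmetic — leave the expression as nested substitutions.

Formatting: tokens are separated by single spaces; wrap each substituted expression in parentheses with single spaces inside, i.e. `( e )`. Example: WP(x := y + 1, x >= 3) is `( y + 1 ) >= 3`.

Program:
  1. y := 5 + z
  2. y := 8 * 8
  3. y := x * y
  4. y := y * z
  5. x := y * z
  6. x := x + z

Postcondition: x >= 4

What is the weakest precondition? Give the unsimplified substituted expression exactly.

Answer: ( ( ( ( x * ( 8 * 8 ) ) * z ) * z ) + z ) >= 4

Derivation:
post: x >= 4
stmt 6: x := x + z  -- replace 1 occurrence(s) of x with (x + z)
  => ( x + z ) >= 4
stmt 5: x := y * z  -- replace 1 occurrence(s) of x with (y * z)
  => ( ( y * z ) + z ) >= 4
stmt 4: y := y * z  -- replace 1 occurrence(s) of y with (y * z)
  => ( ( ( y * z ) * z ) + z ) >= 4
stmt 3: y := x * y  -- replace 1 occurrence(s) of y with (x * y)
  => ( ( ( ( x * y ) * z ) * z ) + z ) >= 4
stmt 2: y := 8 * 8  -- replace 1 occurrence(s) of y with (8 * 8)
  => ( ( ( ( x * ( 8 * 8 ) ) * z ) * z ) + z ) >= 4
stmt 1: y := 5 + z  -- replace 0 occurrence(s) of y with (5 + z)
  => ( ( ( ( x * ( 8 * 8 ) ) * z ) * z ) + z ) >= 4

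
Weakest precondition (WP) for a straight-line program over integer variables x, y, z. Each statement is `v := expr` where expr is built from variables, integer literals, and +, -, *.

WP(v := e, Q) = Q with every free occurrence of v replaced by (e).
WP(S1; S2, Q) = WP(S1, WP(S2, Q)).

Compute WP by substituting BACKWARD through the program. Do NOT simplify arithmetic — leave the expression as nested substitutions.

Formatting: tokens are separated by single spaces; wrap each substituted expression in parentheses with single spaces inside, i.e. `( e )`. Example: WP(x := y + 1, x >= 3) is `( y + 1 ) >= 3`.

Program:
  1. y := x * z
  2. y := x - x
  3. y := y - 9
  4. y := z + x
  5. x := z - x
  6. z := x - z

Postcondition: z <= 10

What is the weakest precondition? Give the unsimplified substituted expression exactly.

Answer: ( ( z - x ) - z ) <= 10

Derivation:
post: z <= 10
stmt 6: z := x - z  -- replace 1 occurrence(s) of z with (x - z)
  => ( x - z ) <= 10
stmt 5: x := z - x  -- replace 1 occurrence(s) of x with (z - x)
  => ( ( z - x ) - z ) <= 10
stmt 4: y := z + x  -- replace 0 occurrence(s) of y with (z + x)
  => ( ( z - x ) - z ) <= 10
stmt 3: y := y - 9  -- replace 0 occurrence(s) of y with (y - 9)
  => ( ( z - x ) - z ) <= 10
stmt 2: y := x - x  -- replace 0 occurrence(s) of y with (x - x)
  => ( ( z - x ) - z ) <= 10
stmt 1: y := x * z  -- replace 0 occurrence(s) of y with (x * z)
  => ( ( z - x ) - z ) <= 10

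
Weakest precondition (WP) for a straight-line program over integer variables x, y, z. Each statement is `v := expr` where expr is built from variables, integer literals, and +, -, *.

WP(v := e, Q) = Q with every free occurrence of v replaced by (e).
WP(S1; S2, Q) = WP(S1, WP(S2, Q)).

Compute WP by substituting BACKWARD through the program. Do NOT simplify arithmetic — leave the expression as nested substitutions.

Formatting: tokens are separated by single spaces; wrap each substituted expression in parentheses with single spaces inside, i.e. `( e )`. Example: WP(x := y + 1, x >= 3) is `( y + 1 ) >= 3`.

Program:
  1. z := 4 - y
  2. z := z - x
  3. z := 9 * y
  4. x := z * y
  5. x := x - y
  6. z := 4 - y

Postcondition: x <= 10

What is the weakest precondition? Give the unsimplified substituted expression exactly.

post: x <= 10
stmt 6: z := 4 - y  -- replace 0 occurrence(s) of z with (4 - y)
  => x <= 10
stmt 5: x := x - y  -- replace 1 occurrence(s) of x with (x - y)
  => ( x - y ) <= 10
stmt 4: x := z * y  -- replace 1 occurrence(s) of x with (z * y)
  => ( ( z * y ) - y ) <= 10
stmt 3: z := 9 * y  -- replace 1 occurrence(s) of z with (9 * y)
  => ( ( ( 9 * y ) * y ) - y ) <= 10
stmt 2: z := z - x  -- replace 0 occurrence(s) of z with (z - x)
  => ( ( ( 9 * y ) * y ) - y ) <= 10
stmt 1: z := 4 - y  -- replace 0 occurrence(s) of z with (4 - y)
  => ( ( ( 9 * y ) * y ) - y ) <= 10

Answer: ( ( ( 9 * y ) * y ) - y ) <= 10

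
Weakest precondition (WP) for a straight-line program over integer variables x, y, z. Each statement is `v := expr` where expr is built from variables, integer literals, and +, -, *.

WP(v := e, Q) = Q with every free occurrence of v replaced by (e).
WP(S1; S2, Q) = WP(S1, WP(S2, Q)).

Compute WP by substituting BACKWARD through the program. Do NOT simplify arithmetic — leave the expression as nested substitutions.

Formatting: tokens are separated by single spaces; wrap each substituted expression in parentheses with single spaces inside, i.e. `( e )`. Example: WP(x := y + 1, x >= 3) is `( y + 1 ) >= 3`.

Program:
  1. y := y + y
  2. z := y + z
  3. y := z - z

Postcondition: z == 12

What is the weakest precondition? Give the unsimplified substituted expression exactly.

post: z == 12
stmt 3: y := z - z  -- replace 0 occurrence(s) of y with (z - z)
  => z == 12
stmt 2: z := y + z  -- replace 1 occurrence(s) of z with (y + z)
  => ( y + z ) == 12
stmt 1: y := y + y  -- replace 1 occurrence(s) of y with (y + y)
  => ( ( y + y ) + z ) == 12

Answer: ( ( y + y ) + z ) == 12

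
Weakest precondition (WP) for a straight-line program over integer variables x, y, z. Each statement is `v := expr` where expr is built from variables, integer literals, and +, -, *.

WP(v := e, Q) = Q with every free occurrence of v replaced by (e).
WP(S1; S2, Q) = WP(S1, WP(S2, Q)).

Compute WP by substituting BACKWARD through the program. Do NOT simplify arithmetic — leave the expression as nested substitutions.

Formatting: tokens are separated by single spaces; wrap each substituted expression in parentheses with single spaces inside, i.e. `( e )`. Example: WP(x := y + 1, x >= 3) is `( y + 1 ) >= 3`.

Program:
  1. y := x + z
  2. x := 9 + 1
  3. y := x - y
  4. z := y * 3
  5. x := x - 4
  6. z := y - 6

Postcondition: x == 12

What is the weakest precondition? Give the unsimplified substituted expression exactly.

Answer: ( ( 9 + 1 ) - 4 ) == 12

Derivation:
post: x == 12
stmt 6: z := y - 6  -- replace 0 occurrence(s) of z with (y - 6)
  => x == 12
stmt 5: x := x - 4  -- replace 1 occurrence(s) of x with (x - 4)
  => ( x - 4 ) == 12
stmt 4: z := y * 3  -- replace 0 occurrence(s) of z with (y * 3)
  => ( x - 4 ) == 12
stmt 3: y := x - y  -- replace 0 occurrence(s) of y with (x - y)
  => ( x - 4 ) == 12
stmt 2: x := 9 + 1  -- replace 1 occurrence(s) of x with (9 + 1)
  => ( ( 9 + 1 ) - 4 ) == 12
stmt 1: y := x + z  -- replace 0 occurrence(s) of y with (x + z)
  => ( ( 9 + 1 ) - 4 ) == 12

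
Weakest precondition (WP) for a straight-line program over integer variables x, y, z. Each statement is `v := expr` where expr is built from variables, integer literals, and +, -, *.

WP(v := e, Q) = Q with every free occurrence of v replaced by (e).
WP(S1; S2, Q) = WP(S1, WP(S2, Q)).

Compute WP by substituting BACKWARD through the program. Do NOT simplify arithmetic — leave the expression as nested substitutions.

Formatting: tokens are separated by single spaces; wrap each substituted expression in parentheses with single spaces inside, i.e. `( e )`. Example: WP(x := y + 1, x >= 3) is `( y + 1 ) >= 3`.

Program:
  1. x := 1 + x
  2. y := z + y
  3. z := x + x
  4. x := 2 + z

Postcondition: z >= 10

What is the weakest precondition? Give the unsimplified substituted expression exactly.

Answer: ( ( 1 + x ) + ( 1 + x ) ) >= 10

Derivation:
post: z >= 10
stmt 4: x := 2 + z  -- replace 0 occurrence(s) of x with (2 + z)
  => z >= 10
stmt 3: z := x + x  -- replace 1 occurrence(s) of z with (x + x)
  => ( x + x ) >= 10
stmt 2: y := z + y  -- replace 0 occurrence(s) of y with (z + y)
  => ( x + x ) >= 10
stmt 1: x := 1 + x  -- replace 2 occurrence(s) of x with (1 + x)
  => ( ( 1 + x ) + ( 1 + x ) ) >= 10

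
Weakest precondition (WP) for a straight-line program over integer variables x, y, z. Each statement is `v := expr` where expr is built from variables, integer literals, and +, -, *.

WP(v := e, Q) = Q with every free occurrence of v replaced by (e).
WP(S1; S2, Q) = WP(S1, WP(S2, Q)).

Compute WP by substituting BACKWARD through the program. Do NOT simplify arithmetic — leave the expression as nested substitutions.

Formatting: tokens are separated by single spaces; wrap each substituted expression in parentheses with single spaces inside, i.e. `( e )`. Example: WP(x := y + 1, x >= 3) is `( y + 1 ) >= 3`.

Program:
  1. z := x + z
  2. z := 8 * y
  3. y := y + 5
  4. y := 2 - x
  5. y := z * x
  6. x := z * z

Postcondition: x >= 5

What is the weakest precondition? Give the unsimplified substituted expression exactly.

post: x >= 5
stmt 6: x := z * z  -- replace 1 occurrence(s) of x with (z * z)
  => ( z * z ) >= 5
stmt 5: y := z * x  -- replace 0 occurrence(s) of y with (z * x)
  => ( z * z ) >= 5
stmt 4: y := 2 - x  -- replace 0 occurrence(s) of y with (2 - x)
  => ( z * z ) >= 5
stmt 3: y := y + 5  -- replace 0 occurrence(s) of y with (y + 5)
  => ( z * z ) >= 5
stmt 2: z := 8 * y  -- replace 2 occurrence(s) of z with (8 * y)
  => ( ( 8 * y ) * ( 8 * y ) ) >= 5
stmt 1: z := x + z  -- replace 0 occurrence(s) of z with (x + z)
  => ( ( 8 * y ) * ( 8 * y ) ) >= 5

Answer: ( ( 8 * y ) * ( 8 * y ) ) >= 5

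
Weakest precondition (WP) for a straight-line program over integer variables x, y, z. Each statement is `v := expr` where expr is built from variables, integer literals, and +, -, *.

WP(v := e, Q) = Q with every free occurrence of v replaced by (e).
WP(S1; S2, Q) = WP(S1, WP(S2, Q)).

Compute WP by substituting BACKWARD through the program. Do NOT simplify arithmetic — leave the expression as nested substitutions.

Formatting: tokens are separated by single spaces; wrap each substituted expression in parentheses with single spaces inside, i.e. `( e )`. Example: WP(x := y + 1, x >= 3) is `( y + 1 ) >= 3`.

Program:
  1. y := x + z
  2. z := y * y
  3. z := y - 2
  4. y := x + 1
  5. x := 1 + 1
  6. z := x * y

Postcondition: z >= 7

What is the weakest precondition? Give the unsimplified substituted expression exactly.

Answer: ( ( 1 + 1 ) * ( x + 1 ) ) >= 7

Derivation:
post: z >= 7
stmt 6: z := x * y  -- replace 1 occurrence(s) of z with (x * y)
  => ( x * y ) >= 7
stmt 5: x := 1 + 1  -- replace 1 occurrence(s) of x with (1 + 1)
  => ( ( 1 + 1 ) * y ) >= 7
stmt 4: y := x + 1  -- replace 1 occurrence(s) of y with (x + 1)
  => ( ( 1 + 1 ) * ( x + 1 ) ) >= 7
stmt 3: z := y - 2  -- replace 0 occurrence(s) of z with (y - 2)
  => ( ( 1 + 1 ) * ( x + 1 ) ) >= 7
stmt 2: z := y * y  -- replace 0 occurrence(s) of z with (y * y)
  => ( ( 1 + 1 ) * ( x + 1 ) ) >= 7
stmt 1: y := x + z  -- replace 0 occurrence(s) of y with (x + z)
  => ( ( 1 + 1 ) * ( x + 1 ) ) >= 7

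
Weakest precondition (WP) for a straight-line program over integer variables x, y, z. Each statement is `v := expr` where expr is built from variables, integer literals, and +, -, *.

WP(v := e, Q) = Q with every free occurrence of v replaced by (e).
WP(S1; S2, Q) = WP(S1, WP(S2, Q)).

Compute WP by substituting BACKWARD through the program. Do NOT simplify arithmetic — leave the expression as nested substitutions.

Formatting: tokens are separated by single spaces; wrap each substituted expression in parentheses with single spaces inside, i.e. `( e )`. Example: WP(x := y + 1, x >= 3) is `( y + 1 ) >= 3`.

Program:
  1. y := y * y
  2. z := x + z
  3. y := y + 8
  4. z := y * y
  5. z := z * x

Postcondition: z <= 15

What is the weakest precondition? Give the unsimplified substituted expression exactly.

post: z <= 15
stmt 5: z := z * x  -- replace 1 occurrence(s) of z with (z * x)
  => ( z * x ) <= 15
stmt 4: z := y * y  -- replace 1 occurrence(s) of z with (y * y)
  => ( ( y * y ) * x ) <= 15
stmt 3: y := y + 8  -- replace 2 occurrence(s) of y with (y + 8)
  => ( ( ( y + 8 ) * ( y + 8 ) ) * x ) <= 15
stmt 2: z := x + z  -- replace 0 occurrence(s) of z with (x + z)
  => ( ( ( y + 8 ) * ( y + 8 ) ) * x ) <= 15
stmt 1: y := y * y  -- replace 2 occurrence(s) of y with (y * y)
  => ( ( ( ( y * y ) + 8 ) * ( ( y * y ) + 8 ) ) * x ) <= 15

Answer: ( ( ( ( y * y ) + 8 ) * ( ( y * y ) + 8 ) ) * x ) <= 15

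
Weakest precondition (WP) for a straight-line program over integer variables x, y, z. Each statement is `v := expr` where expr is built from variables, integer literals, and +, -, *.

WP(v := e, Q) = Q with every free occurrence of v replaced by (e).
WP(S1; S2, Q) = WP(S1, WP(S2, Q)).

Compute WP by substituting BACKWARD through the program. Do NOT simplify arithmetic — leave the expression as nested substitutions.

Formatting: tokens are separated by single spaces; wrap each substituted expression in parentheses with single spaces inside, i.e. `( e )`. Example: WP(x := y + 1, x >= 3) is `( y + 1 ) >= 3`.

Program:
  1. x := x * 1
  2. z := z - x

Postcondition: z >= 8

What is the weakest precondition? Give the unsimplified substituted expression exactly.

post: z >= 8
stmt 2: z := z - x  -- replace 1 occurrence(s) of z with (z - x)
  => ( z - x ) >= 8
stmt 1: x := x * 1  -- replace 1 occurrence(s) of x with (x * 1)
  => ( z - ( x * 1 ) ) >= 8

Answer: ( z - ( x * 1 ) ) >= 8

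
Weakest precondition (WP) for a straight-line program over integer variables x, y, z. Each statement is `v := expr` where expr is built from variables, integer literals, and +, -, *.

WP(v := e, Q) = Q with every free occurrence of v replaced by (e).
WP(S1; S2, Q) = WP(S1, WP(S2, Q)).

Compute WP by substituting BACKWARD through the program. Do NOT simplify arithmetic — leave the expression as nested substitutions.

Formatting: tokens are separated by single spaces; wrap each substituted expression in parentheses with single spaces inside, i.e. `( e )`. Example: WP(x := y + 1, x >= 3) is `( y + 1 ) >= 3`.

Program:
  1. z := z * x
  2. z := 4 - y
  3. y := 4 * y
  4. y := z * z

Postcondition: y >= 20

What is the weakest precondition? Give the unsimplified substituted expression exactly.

post: y >= 20
stmt 4: y := z * z  -- replace 1 occurrence(s) of y with (z * z)
  => ( z * z ) >= 20
stmt 3: y := 4 * y  -- replace 0 occurrence(s) of y with (4 * y)
  => ( z * z ) >= 20
stmt 2: z := 4 - y  -- replace 2 occurrence(s) of z with (4 - y)
  => ( ( 4 - y ) * ( 4 - y ) ) >= 20
stmt 1: z := z * x  -- replace 0 occurrence(s) of z with (z * x)
  => ( ( 4 - y ) * ( 4 - y ) ) >= 20

Answer: ( ( 4 - y ) * ( 4 - y ) ) >= 20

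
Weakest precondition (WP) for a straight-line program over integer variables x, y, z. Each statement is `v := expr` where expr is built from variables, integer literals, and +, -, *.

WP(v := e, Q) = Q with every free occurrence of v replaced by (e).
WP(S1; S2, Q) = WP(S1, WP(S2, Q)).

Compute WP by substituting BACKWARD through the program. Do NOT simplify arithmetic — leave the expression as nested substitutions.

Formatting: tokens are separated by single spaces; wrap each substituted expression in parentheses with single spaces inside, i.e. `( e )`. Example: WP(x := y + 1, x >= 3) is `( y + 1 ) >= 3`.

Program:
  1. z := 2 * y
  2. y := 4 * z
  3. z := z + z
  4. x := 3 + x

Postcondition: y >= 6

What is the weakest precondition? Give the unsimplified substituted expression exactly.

post: y >= 6
stmt 4: x := 3 + x  -- replace 0 occurrence(s) of x with (3 + x)
  => y >= 6
stmt 3: z := z + z  -- replace 0 occurrence(s) of z with (z + z)
  => y >= 6
stmt 2: y := 4 * z  -- replace 1 occurrence(s) of y with (4 * z)
  => ( 4 * z ) >= 6
stmt 1: z := 2 * y  -- replace 1 occurrence(s) of z with (2 * y)
  => ( 4 * ( 2 * y ) ) >= 6

Answer: ( 4 * ( 2 * y ) ) >= 6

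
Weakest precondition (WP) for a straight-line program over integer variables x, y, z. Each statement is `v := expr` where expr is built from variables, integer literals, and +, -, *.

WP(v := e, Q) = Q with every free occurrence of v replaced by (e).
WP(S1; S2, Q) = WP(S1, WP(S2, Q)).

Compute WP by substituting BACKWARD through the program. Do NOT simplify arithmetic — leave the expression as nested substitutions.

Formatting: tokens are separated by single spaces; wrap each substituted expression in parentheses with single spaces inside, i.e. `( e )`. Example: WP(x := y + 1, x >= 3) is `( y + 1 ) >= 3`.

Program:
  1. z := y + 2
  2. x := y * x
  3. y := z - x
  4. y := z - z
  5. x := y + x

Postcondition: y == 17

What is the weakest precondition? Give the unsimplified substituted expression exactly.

post: y == 17
stmt 5: x := y + x  -- replace 0 occurrence(s) of x with (y + x)
  => y == 17
stmt 4: y := z - z  -- replace 1 occurrence(s) of y with (z - z)
  => ( z - z ) == 17
stmt 3: y := z - x  -- replace 0 occurrence(s) of y with (z - x)
  => ( z - z ) == 17
stmt 2: x := y * x  -- replace 0 occurrence(s) of x with (y * x)
  => ( z - z ) == 17
stmt 1: z := y + 2  -- replace 2 occurrence(s) of z with (y + 2)
  => ( ( y + 2 ) - ( y + 2 ) ) == 17

Answer: ( ( y + 2 ) - ( y + 2 ) ) == 17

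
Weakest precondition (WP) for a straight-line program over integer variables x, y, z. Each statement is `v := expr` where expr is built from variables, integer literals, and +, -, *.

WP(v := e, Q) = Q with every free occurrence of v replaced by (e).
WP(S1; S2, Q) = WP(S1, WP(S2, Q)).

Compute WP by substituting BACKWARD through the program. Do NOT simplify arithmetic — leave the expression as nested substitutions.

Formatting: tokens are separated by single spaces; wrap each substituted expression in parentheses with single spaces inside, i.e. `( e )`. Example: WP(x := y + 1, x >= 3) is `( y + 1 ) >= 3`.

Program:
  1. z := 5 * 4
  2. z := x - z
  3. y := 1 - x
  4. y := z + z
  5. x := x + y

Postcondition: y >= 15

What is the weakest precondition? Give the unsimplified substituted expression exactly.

Answer: ( ( x - ( 5 * 4 ) ) + ( x - ( 5 * 4 ) ) ) >= 15

Derivation:
post: y >= 15
stmt 5: x := x + y  -- replace 0 occurrence(s) of x with (x + y)
  => y >= 15
stmt 4: y := z + z  -- replace 1 occurrence(s) of y with (z + z)
  => ( z + z ) >= 15
stmt 3: y := 1 - x  -- replace 0 occurrence(s) of y with (1 - x)
  => ( z + z ) >= 15
stmt 2: z := x - z  -- replace 2 occurrence(s) of z with (x - z)
  => ( ( x - z ) + ( x - z ) ) >= 15
stmt 1: z := 5 * 4  -- replace 2 occurrence(s) of z with (5 * 4)
  => ( ( x - ( 5 * 4 ) ) + ( x - ( 5 * 4 ) ) ) >= 15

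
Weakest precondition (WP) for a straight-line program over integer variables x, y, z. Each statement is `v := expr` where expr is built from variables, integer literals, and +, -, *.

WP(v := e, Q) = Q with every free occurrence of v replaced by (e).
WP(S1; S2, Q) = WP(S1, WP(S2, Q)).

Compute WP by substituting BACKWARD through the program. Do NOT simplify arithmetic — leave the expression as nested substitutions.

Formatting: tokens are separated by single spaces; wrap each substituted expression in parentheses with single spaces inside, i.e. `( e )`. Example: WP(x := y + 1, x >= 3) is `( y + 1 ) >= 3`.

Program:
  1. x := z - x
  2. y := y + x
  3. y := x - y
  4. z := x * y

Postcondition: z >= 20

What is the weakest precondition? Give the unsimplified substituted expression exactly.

Answer: ( ( z - x ) * ( ( z - x ) - ( y + ( z - x ) ) ) ) >= 20

Derivation:
post: z >= 20
stmt 4: z := x * y  -- replace 1 occurrence(s) of z with (x * y)
  => ( x * y ) >= 20
stmt 3: y := x - y  -- replace 1 occurrence(s) of y with (x - y)
  => ( x * ( x - y ) ) >= 20
stmt 2: y := y + x  -- replace 1 occurrence(s) of y with (y + x)
  => ( x * ( x - ( y + x ) ) ) >= 20
stmt 1: x := z - x  -- replace 3 occurrence(s) of x with (z - x)
  => ( ( z - x ) * ( ( z - x ) - ( y + ( z - x ) ) ) ) >= 20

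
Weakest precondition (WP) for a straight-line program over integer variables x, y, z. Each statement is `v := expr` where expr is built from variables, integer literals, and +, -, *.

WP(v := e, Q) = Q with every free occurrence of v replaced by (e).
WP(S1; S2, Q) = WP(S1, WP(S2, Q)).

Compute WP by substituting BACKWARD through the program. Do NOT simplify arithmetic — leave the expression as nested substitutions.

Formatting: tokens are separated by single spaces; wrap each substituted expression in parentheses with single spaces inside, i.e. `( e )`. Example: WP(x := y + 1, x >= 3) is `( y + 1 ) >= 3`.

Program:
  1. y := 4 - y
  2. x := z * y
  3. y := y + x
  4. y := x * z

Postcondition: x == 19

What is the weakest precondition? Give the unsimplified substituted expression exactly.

Answer: ( z * ( 4 - y ) ) == 19

Derivation:
post: x == 19
stmt 4: y := x * z  -- replace 0 occurrence(s) of y with (x * z)
  => x == 19
stmt 3: y := y + x  -- replace 0 occurrence(s) of y with (y + x)
  => x == 19
stmt 2: x := z * y  -- replace 1 occurrence(s) of x with (z * y)
  => ( z * y ) == 19
stmt 1: y := 4 - y  -- replace 1 occurrence(s) of y with (4 - y)
  => ( z * ( 4 - y ) ) == 19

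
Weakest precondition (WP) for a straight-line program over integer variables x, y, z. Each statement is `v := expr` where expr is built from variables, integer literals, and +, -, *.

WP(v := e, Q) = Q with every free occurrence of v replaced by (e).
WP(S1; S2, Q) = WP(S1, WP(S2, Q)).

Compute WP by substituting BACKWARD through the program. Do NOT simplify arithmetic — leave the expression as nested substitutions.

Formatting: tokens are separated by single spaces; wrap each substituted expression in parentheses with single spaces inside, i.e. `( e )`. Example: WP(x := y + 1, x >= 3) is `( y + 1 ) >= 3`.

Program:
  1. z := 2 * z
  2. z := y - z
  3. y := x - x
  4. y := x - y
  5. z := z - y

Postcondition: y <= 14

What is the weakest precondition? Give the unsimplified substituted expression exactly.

Answer: ( x - ( x - x ) ) <= 14

Derivation:
post: y <= 14
stmt 5: z := z - y  -- replace 0 occurrence(s) of z with (z - y)
  => y <= 14
stmt 4: y := x - y  -- replace 1 occurrence(s) of y with (x - y)
  => ( x - y ) <= 14
stmt 3: y := x - x  -- replace 1 occurrence(s) of y with (x - x)
  => ( x - ( x - x ) ) <= 14
stmt 2: z := y - z  -- replace 0 occurrence(s) of z with (y - z)
  => ( x - ( x - x ) ) <= 14
stmt 1: z := 2 * z  -- replace 0 occurrence(s) of z with (2 * z)
  => ( x - ( x - x ) ) <= 14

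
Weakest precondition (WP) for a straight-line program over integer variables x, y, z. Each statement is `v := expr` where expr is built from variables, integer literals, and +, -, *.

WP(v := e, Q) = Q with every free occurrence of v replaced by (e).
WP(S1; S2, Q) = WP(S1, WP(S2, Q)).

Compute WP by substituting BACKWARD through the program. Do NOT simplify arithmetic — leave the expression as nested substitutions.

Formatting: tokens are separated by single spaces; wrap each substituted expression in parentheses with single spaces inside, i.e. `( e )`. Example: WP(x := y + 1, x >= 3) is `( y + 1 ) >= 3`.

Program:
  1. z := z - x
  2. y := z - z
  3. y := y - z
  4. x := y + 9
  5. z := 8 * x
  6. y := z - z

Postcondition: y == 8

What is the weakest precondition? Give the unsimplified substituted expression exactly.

post: y == 8
stmt 6: y := z - z  -- replace 1 occurrence(s) of y with (z - z)
  => ( z - z ) == 8
stmt 5: z := 8 * x  -- replace 2 occurrence(s) of z with (8 * x)
  => ( ( 8 * x ) - ( 8 * x ) ) == 8
stmt 4: x := y + 9  -- replace 2 occurrence(s) of x with (y + 9)
  => ( ( 8 * ( y + 9 ) ) - ( 8 * ( y + 9 ) ) ) == 8
stmt 3: y := y - z  -- replace 2 occurrence(s) of y with (y - z)
  => ( ( 8 * ( ( y - z ) + 9 ) ) - ( 8 * ( ( y - z ) + 9 ) ) ) == 8
stmt 2: y := z - z  -- replace 2 occurrence(s) of y with (z - z)
  => ( ( 8 * ( ( ( z - z ) - z ) + 9 ) ) - ( 8 * ( ( ( z - z ) - z ) + 9 ) ) ) == 8
stmt 1: z := z - x  -- replace 6 occurrence(s) of z with (z - x)
  => ( ( 8 * ( ( ( ( z - x ) - ( z - x ) ) - ( z - x ) ) + 9 ) ) - ( 8 * ( ( ( ( z - x ) - ( z - x ) ) - ( z - x ) ) + 9 ) ) ) == 8

Answer: ( ( 8 * ( ( ( ( z - x ) - ( z - x ) ) - ( z - x ) ) + 9 ) ) - ( 8 * ( ( ( ( z - x ) - ( z - x ) ) - ( z - x ) ) + 9 ) ) ) == 8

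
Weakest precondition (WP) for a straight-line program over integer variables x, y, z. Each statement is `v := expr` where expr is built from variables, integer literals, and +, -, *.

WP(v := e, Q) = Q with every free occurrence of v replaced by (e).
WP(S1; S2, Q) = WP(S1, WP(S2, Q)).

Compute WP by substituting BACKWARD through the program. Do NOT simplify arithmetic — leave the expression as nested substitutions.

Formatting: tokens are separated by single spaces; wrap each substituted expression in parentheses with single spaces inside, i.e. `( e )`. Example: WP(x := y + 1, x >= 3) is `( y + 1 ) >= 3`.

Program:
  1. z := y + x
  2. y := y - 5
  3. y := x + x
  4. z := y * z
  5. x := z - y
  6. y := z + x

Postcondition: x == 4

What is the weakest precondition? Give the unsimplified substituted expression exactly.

post: x == 4
stmt 6: y := z + x  -- replace 0 occurrence(s) of y with (z + x)
  => x == 4
stmt 5: x := z - y  -- replace 1 occurrence(s) of x with (z - y)
  => ( z - y ) == 4
stmt 4: z := y * z  -- replace 1 occurrence(s) of z with (y * z)
  => ( ( y * z ) - y ) == 4
stmt 3: y := x + x  -- replace 2 occurrence(s) of y with (x + x)
  => ( ( ( x + x ) * z ) - ( x + x ) ) == 4
stmt 2: y := y - 5  -- replace 0 occurrence(s) of y with (y - 5)
  => ( ( ( x + x ) * z ) - ( x + x ) ) == 4
stmt 1: z := y + x  -- replace 1 occurrence(s) of z with (y + x)
  => ( ( ( x + x ) * ( y + x ) ) - ( x + x ) ) == 4

Answer: ( ( ( x + x ) * ( y + x ) ) - ( x + x ) ) == 4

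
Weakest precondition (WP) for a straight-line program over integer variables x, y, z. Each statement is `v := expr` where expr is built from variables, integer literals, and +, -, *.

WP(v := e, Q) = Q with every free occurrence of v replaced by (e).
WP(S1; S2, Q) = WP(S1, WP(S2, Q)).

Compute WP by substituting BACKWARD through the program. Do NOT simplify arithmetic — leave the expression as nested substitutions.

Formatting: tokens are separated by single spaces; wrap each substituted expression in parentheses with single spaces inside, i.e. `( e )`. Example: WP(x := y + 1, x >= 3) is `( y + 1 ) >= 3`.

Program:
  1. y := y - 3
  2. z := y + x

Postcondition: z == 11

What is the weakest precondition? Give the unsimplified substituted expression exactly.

post: z == 11
stmt 2: z := y + x  -- replace 1 occurrence(s) of z with (y + x)
  => ( y + x ) == 11
stmt 1: y := y - 3  -- replace 1 occurrence(s) of y with (y - 3)
  => ( ( y - 3 ) + x ) == 11

Answer: ( ( y - 3 ) + x ) == 11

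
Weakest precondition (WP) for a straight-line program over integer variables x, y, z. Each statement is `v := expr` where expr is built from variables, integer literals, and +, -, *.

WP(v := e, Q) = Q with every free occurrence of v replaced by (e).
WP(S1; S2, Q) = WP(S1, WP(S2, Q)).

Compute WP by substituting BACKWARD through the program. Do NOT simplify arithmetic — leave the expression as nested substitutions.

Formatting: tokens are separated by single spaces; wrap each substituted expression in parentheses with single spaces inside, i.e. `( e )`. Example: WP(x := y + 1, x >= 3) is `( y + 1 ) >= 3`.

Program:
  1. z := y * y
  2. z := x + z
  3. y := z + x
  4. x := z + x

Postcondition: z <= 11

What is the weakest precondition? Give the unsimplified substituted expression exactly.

post: z <= 11
stmt 4: x := z + x  -- replace 0 occurrence(s) of x with (z + x)
  => z <= 11
stmt 3: y := z + x  -- replace 0 occurrence(s) of y with (z + x)
  => z <= 11
stmt 2: z := x + z  -- replace 1 occurrence(s) of z with (x + z)
  => ( x + z ) <= 11
stmt 1: z := y * y  -- replace 1 occurrence(s) of z with (y * y)
  => ( x + ( y * y ) ) <= 11

Answer: ( x + ( y * y ) ) <= 11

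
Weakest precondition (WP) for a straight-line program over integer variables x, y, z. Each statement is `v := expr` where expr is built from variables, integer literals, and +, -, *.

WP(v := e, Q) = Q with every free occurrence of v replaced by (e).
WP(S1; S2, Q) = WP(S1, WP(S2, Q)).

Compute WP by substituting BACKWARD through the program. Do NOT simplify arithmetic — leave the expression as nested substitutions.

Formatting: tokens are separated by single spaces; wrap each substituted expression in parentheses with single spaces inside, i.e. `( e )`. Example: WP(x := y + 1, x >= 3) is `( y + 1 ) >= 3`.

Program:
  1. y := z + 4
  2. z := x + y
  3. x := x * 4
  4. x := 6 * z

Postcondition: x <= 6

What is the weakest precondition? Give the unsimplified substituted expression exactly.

Answer: ( 6 * ( x + ( z + 4 ) ) ) <= 6

Derivation:
post: x <= 6
stmt 4: x := 6 * z  -- replace 1 occurrence(s) of x with (6 * z)
  => ( 6 * z ) <= 6
stmt 3: x := x * 4  -- replace 0 occurrence(s) of x with (x * 4)
  => ( 6 * z ) <= 6
stmt 2: z := x + y  -- replace 1 occurrence(s) of z with (x + y)
  => ( 6 * ( x + y ) ) <= 6
stmt 1: y := z + 4  -- replace 1 occurrence(s) of y with (z + 4)
  => ( 6 * ( x + ( z + 4 ) ) ) <= 6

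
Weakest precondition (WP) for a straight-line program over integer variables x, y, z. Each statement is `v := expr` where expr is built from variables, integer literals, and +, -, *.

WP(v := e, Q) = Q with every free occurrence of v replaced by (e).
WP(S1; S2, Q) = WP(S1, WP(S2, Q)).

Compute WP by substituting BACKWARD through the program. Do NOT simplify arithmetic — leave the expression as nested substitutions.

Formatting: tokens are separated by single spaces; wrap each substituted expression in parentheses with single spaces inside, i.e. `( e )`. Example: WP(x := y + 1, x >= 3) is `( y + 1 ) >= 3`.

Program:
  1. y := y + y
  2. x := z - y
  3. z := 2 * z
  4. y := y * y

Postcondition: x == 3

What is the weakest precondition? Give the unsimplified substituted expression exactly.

Answer: ( z - ( y + y ) ) == 3

Derivation:
post: x == 3
stmt 4: y := y * y  -- replace 0 occurrence(s) of y with (y * y)
  => x == 3
stmt 3: z := 2 * z  -- replace 0 occurrence(s) of z with (2 * z)
  => x == 3
stmt 2: x := z - y  -- replace 1 occurrence(s) of x with (z - y)
  => ( z - y ) == 3
stmt 1: y := y + y  -- replace 1 occurrence(s) of y with (y + y)
  => ( z - ( y + y ) ) == 3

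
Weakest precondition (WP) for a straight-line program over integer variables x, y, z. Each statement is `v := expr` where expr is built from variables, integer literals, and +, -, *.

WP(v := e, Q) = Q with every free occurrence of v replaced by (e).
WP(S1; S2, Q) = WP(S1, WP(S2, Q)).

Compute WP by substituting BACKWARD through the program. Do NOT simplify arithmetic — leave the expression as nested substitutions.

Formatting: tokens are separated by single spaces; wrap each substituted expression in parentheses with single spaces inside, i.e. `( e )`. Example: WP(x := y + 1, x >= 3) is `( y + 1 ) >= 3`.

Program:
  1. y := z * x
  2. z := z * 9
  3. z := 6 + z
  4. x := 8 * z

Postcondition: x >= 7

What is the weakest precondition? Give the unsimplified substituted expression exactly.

Answer: ( 8 * ( 6 + ( z * 9 ) ) ) >= 7

Derivation:
post: x >= 7
stmt 4: x := 8 * z  -- replace 1 occurrence(s) of x with (8 * z)
  => ( 8 * z ) >= 7
stmt 3: z := 6 + z  -- replace 1 occurrence(s) of z with (6 + z)
  => ( 8 * ( 6 + z ) ) >= 7
stmt 2: z := z * 9  -- replace 1 occurrence(s) of z with (z * 9)
  => ( 8 * ( 6 + ( z * 9 ) ) ) >= 7
stmt 1: y := z * x  -- replace 0 occurrence(s) of y with (z * x)
  => ( 8 * ( 6 + ( z * 9 ) ) ) >= 7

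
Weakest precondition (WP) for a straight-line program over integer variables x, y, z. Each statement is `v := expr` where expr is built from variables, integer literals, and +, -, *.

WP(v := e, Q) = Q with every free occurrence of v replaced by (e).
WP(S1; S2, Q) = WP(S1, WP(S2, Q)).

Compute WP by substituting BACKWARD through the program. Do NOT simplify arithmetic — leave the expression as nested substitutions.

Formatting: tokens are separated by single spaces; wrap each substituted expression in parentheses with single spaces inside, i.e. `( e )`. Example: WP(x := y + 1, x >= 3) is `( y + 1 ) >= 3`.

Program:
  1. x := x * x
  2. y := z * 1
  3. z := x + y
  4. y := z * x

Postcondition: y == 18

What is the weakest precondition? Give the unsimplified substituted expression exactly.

Answer: ( ( ( x * x ) + ( z * 1 ) ) * ( x * x ) ) == 18

Derivation:
post: y == 18
stmt 4: y := z * x  -- replace 1 occurrence(s) of y with (z * x)
  => ( z * x ) == 18
stmt 3: z := x + y  -- replace 1 occurrence(s) of z with (x + y)
  => ( ( x + y ) * x ) == 18
stmt 2: y := z * 1  -- replace 1 occurrence(s) of y with (z * 1)
  => ( ( x + ( z * 1 ) ) * x ) == 18
stmt 1: x := x * x  -- replace 2 occurrence(s) of x with (x * x)
  => ( ( ( x * x ) + ( z * 1 ) ) * ( x * x ) ) == 18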